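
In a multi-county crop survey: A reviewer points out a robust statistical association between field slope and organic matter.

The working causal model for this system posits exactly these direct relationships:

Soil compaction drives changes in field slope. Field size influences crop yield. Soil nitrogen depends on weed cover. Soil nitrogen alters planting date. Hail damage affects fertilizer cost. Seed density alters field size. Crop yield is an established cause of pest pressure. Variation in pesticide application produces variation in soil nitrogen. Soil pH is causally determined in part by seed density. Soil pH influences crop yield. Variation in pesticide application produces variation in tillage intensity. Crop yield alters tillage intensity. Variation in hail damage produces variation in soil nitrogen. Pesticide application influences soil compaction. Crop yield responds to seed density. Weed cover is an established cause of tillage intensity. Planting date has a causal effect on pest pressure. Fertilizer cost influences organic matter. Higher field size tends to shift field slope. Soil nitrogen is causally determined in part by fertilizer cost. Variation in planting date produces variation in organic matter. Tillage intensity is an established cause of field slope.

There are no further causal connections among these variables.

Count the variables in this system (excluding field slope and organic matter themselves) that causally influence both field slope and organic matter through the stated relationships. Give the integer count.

2

The common causes are: pesticide application (to field slope via pesticide application → tillage intensity → field slope; to organic matter via pesticide application → soil nitrogen → planting date → organic matter); weed cover (to field slope via weed cover → tillage intensity → field slope; to organic matter via weed cover → soil nitrogen → planting date → organic matter).
Every other variable lacks a causal path to at least one of field slope and organic matter.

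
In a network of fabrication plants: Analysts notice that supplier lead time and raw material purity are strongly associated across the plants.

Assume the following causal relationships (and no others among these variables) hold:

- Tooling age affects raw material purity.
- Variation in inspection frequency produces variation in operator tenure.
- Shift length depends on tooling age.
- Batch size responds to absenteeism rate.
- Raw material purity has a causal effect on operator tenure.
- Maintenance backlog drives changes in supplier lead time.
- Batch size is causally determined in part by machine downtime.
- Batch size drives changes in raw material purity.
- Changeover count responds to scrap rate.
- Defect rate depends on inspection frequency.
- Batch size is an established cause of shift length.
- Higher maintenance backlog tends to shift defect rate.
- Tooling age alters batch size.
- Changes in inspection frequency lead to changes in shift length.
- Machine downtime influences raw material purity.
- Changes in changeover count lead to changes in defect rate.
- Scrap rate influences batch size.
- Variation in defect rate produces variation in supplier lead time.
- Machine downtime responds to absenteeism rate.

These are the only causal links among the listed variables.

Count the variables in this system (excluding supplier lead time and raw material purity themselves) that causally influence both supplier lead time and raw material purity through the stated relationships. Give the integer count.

1

The common causes are: scrap rate (to supplier lead time via scrap rate → changeover count → defect rate → supplier lead time; to raw material purity via scrap rate → batch size → raw material purity).
Every other variable lacks a causal path to at least one of supplier lead time and raw material purity.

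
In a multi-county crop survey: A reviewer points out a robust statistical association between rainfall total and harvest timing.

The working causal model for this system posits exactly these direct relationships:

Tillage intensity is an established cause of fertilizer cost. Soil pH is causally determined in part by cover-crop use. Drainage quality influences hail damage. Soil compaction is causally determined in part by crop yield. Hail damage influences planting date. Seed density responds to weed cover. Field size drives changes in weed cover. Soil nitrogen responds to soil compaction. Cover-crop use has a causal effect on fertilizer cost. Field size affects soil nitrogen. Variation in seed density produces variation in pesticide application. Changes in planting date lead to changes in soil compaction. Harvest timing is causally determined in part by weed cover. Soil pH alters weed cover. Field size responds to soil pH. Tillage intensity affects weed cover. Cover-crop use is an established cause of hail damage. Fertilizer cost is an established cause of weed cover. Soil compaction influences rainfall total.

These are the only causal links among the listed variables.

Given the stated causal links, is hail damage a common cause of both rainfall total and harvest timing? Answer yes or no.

no

Hail damage has no stated causal path to harvest timing. A confounder must cause both variables, so hail damage does not qualify.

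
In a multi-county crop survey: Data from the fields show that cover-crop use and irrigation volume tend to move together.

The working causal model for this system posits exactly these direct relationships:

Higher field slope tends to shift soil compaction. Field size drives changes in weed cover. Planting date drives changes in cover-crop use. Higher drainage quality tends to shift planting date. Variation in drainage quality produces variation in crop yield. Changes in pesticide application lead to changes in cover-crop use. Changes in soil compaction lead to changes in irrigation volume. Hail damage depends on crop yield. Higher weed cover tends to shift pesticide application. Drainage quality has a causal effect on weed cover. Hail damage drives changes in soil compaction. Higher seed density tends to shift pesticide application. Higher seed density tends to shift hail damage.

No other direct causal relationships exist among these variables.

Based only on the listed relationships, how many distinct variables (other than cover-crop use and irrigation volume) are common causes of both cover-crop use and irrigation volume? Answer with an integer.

2

The common causes are: drainage quality (to cover-crop use via drainage quality → planting date → cover-crop use; to irrigation volume via drainage quality → crop yield → hail damage → soil compaction → irrigation volume); seed density (to cover-crop use via seed density → pesticide application → cover-crop use; to irrigation volume via seed density → hail damage → soil compaction → irrigation volume).
Every other variable lacks a causal path to at least one of cover-crop use and irrigation volume.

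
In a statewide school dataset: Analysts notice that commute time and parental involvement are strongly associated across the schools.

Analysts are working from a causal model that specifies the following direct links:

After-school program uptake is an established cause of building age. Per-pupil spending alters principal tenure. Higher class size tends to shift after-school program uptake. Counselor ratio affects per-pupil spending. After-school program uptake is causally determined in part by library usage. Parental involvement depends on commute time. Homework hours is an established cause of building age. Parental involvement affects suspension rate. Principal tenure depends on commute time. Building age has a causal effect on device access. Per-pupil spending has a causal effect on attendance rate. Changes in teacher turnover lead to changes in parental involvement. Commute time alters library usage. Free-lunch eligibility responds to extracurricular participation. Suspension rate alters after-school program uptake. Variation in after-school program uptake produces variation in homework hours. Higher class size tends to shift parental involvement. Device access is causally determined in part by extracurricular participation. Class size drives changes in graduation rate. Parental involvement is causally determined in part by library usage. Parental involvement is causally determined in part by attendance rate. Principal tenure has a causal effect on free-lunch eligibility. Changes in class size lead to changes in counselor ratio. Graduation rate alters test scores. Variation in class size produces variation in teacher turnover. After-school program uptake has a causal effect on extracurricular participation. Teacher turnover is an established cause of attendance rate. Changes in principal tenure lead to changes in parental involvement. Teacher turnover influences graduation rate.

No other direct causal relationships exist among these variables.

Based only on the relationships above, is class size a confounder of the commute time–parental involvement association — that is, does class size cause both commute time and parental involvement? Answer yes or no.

no

Class size has no stated causal path to commute time. A confounder must cause both variables, so class size does not qualify.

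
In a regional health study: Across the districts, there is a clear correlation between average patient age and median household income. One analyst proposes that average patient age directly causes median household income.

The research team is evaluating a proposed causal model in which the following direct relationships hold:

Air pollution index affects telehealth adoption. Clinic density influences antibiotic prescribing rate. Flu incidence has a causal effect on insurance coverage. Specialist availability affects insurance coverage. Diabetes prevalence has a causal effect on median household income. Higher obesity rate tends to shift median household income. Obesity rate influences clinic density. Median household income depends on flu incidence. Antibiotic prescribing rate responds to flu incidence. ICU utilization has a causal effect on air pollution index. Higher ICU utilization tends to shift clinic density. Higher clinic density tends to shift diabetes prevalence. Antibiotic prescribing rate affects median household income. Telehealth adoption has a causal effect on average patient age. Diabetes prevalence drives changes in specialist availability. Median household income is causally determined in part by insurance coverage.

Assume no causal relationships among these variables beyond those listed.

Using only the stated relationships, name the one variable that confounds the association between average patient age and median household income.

ICU utilization

ICU utilization has a causal path to average patient age (ICU utilization → air pollution index → telehealth adoption → average patient age) and a separate causal path to median household income (ICU utilization → clinic density → diabetes prevalence → median household income), so it is a common cause of both.
No stated relationship gives average patient age a causal route to median household income, so the correlation is explained by the shared upstream cause rather than a direct effect.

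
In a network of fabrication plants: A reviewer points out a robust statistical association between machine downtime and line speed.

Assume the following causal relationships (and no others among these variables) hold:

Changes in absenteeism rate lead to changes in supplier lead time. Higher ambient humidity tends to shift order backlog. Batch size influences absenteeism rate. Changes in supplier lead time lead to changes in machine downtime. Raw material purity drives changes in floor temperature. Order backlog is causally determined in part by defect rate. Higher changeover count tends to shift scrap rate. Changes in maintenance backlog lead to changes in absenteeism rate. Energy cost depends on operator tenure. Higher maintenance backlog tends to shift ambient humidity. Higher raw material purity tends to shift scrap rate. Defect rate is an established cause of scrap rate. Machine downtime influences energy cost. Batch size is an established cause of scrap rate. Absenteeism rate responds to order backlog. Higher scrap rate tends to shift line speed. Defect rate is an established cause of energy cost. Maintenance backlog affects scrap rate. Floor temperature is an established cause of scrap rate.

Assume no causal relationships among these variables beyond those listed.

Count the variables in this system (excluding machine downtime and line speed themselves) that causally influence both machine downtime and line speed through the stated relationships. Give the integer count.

The common causes are: batch size (to machine downtime via batch size → absenteeism rate → supplier lead time → machine downtime; to line speed via batch size → scrap rate → line speed); defect rate (to machine downtime via defect rate → order backlog → absenteeism rate → supplier lead time → machine downtime; to line speed via defect rate → scrap rate → line speed); maintenance backlog (to machine downtime via maintenance backlog → absenteeism rate → supplier lead time → machine downtime; to line speed via maintenance backlog → scrap rate → line speed).
Every other variable lacks a causal path to at least one of machine downtime and line speed.

3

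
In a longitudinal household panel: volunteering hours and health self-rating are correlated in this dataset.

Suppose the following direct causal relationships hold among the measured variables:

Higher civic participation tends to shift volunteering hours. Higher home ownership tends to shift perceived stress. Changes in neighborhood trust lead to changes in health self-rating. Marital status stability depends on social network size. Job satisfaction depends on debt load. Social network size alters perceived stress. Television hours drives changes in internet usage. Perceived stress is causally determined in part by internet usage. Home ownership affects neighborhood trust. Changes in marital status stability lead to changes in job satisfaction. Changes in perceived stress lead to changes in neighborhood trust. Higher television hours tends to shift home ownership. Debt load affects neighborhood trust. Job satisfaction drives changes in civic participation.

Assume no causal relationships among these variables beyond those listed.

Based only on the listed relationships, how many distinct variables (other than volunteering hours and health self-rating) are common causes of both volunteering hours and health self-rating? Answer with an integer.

The common causes are: debt load (to volunteering hours via debt load → job satisfaction → civic participation → volunteering hours; to health self-rating via debt load → neighborhood trust → health self-rating); social network size (to volunteering hours via social network size → marital status stability → job satisfaction → civic participation → volunteering hours; to health self-rating via social network size → perceived stress → neighborhood trust → health self-rating).
Every other variable lacks a causal path to at least one of volunteering hours and health self-rating.

2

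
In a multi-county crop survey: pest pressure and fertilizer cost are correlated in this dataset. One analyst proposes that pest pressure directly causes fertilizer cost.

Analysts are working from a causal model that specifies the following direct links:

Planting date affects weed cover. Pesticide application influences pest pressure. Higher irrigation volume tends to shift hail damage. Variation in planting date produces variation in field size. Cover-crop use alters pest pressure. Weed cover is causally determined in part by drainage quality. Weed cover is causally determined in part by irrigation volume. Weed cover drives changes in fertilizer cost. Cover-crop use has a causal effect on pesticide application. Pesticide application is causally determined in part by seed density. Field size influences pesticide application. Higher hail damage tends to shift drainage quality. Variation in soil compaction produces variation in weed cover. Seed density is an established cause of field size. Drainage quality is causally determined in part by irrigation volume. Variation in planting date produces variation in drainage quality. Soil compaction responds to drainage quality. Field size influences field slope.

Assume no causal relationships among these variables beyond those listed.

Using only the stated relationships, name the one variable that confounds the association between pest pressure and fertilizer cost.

Planting date has a causal path to pest pressure (planting date → field size → pesticide application → pest pressure) and a separate causal path to fertilizer cost (planting date → weed cover → fertilizer cost), so it is a common cause of both.
No stated relationship gives pest pressure a causal route to fertilizer cost, so the correlation is explained by the shared upstream cause rather than a direct effect.

planting date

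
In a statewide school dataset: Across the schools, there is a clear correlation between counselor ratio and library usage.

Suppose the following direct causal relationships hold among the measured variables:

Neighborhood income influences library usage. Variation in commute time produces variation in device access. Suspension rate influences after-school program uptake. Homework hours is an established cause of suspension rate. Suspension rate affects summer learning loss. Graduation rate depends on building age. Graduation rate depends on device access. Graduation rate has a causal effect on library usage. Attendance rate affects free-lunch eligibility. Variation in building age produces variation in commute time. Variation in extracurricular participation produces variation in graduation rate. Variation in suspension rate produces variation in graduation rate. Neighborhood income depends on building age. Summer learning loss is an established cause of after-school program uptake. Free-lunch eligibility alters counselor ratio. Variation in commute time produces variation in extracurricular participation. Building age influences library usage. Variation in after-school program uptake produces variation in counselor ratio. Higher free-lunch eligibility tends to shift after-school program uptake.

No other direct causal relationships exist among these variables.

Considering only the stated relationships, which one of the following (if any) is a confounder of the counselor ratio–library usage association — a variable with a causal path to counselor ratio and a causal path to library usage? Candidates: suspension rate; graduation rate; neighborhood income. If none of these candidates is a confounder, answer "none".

suspension rate

Suspension rate causes counselor ratio (suspension rate → after-school program uptake → counselor ratio) and also causes library usage (suspension rate → graduation rate → library usage); it is a common cause of both.
Each of the other candidates lacks a causal path to at least one of counselor ratio and library usage, so they do not confound the relationship.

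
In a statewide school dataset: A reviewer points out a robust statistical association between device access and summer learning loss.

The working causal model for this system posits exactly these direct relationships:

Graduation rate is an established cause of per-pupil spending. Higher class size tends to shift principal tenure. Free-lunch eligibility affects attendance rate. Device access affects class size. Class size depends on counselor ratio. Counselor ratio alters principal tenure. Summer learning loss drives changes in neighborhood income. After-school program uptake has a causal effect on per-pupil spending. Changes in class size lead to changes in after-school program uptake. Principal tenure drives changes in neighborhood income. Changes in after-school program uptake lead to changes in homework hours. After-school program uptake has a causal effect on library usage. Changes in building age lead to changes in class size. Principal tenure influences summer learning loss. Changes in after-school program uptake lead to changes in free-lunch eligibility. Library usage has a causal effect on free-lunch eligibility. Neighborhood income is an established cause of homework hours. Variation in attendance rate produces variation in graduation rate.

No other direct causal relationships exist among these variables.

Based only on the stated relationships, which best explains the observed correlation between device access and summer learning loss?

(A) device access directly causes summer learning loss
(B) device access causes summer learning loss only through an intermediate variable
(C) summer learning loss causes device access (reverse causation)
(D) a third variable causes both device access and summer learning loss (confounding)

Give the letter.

B

Device access reaches summer learning loss through device access → class size → principal tenure → summer learning loss — an indirect causal chain with no direct device access → summer learning loss link. No variable causes both device access and summer learning loss, so confounding is ruled out; the effect is mediated.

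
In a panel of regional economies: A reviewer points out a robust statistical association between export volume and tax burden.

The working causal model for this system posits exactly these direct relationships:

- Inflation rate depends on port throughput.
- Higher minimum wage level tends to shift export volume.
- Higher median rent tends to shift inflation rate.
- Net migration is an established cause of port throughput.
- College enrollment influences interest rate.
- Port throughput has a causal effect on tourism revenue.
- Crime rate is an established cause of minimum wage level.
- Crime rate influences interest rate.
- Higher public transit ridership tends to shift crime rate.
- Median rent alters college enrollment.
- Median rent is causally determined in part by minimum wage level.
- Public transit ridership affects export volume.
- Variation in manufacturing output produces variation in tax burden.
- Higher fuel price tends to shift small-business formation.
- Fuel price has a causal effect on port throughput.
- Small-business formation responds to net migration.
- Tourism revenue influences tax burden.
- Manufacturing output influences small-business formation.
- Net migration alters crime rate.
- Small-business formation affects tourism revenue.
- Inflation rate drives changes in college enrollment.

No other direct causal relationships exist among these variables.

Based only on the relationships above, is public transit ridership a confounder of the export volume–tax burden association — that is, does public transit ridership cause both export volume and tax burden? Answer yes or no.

Public transit ridership has no stated causal path to tax burden. A confounder must cause both variables, so public transit ridership does not qualify.

no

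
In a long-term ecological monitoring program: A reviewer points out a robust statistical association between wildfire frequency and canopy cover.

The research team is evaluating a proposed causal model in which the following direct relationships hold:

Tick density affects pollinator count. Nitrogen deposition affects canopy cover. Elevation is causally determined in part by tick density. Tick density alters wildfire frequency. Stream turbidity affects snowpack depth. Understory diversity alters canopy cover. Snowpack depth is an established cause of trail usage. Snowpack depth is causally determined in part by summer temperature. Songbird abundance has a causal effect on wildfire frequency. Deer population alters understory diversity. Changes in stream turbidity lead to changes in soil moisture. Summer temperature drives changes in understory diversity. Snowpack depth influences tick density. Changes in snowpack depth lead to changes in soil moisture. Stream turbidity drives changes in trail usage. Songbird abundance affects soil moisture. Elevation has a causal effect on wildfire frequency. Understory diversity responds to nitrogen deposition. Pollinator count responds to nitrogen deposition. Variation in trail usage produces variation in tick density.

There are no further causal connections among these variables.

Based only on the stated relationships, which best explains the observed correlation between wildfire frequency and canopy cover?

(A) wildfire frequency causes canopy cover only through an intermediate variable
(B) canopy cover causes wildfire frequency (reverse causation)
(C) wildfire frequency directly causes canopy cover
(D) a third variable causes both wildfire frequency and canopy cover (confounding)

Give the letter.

D

Summer temperature causes wildfire frequency (summer temperature → snowpack depth → tick density → wildfire frequency) and canopy cover (summer temperature → understory diversity → canopy cover) — a common cause creating the correlation.
There is no stated path from wildfire frequency to canopy cover or from canopy cover to wildfire frequency, so neither direct nor reverse causation applies.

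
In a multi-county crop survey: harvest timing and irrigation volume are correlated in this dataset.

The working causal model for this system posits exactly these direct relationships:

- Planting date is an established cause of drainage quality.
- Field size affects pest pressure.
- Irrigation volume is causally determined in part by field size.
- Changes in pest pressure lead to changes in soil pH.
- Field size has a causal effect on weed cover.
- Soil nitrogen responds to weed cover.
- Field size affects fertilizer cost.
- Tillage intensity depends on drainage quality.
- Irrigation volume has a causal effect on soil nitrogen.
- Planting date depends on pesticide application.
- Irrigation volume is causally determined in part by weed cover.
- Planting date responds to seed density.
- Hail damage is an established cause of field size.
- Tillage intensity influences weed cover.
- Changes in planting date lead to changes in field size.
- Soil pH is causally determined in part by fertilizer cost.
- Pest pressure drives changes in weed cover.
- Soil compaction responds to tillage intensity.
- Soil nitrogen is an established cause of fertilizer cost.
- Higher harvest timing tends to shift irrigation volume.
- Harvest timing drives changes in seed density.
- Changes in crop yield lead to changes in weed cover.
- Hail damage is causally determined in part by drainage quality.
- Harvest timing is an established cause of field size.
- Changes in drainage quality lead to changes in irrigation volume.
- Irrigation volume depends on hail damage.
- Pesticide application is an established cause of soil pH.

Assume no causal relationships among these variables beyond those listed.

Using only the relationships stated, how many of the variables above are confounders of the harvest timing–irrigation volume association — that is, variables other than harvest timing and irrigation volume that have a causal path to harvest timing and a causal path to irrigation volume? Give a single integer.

No listed variable has a causal path to both harvest timing and irrigation volume, so there are no common causes.

0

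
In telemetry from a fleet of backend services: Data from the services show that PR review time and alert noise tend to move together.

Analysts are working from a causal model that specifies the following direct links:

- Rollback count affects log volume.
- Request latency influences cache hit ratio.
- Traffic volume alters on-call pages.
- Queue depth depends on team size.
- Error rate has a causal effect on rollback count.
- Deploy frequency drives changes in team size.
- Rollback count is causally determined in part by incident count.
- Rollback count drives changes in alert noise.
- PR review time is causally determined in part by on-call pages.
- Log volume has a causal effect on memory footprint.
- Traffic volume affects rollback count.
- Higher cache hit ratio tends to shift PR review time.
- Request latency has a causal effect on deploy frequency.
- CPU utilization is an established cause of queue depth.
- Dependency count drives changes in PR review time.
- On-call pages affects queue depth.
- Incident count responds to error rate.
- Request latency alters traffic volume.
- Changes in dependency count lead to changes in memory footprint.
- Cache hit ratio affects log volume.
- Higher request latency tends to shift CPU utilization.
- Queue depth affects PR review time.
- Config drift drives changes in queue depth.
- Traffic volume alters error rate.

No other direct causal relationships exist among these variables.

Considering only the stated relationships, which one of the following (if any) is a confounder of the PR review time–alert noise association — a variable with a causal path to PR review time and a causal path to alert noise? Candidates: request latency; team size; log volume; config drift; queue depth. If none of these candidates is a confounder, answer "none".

Request latency causes PR review time (request latency → cache hit ratio → PR review time) and also causes alert noise (request latency → traffic volume → rollback count → alert noise); it is a common cause of both.
Each of the other candidates lacks a causal path to at least one of PR review time and alert noise, so they do not confound the relationship.

request latency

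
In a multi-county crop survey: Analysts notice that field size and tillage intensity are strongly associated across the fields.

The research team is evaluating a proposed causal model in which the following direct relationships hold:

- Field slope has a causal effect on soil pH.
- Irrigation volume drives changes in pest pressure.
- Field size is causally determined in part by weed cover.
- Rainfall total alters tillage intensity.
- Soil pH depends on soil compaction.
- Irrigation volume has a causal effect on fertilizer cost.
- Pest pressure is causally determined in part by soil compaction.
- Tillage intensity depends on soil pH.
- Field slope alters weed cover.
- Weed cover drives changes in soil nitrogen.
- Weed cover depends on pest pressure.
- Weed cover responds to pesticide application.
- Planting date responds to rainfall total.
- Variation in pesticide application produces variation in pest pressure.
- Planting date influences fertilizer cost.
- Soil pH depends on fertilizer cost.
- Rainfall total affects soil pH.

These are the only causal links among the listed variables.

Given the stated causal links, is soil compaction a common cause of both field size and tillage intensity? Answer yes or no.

Soil compaction has a causal path to field size (soil compaction → pest pressure → weed cover → field size) and to tillage intensity (soil compaction → soil pH → tillage intensity), so it is a common cause of both — a confounder.

yes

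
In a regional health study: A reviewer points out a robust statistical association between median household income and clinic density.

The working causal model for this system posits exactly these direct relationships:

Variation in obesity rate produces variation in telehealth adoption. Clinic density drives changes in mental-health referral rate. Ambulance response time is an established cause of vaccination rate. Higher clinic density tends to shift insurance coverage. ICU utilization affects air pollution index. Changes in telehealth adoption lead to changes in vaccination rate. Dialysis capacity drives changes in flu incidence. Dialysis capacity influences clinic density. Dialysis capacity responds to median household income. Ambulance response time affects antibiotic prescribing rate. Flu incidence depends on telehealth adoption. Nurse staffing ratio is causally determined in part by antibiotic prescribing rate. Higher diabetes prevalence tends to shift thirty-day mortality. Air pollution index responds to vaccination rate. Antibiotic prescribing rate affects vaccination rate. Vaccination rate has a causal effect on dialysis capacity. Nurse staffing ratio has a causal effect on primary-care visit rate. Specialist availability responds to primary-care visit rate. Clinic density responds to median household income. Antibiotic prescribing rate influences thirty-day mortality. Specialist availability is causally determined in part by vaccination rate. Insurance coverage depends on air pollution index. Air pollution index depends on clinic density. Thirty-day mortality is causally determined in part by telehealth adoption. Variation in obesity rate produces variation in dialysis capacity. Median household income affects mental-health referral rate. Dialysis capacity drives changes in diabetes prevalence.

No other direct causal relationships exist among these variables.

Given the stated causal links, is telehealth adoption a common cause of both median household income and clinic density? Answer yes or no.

no

Telehealth adoption has no stated causal path to median household income. A confounder must cause both variables, so telehealth adoption does not qualify.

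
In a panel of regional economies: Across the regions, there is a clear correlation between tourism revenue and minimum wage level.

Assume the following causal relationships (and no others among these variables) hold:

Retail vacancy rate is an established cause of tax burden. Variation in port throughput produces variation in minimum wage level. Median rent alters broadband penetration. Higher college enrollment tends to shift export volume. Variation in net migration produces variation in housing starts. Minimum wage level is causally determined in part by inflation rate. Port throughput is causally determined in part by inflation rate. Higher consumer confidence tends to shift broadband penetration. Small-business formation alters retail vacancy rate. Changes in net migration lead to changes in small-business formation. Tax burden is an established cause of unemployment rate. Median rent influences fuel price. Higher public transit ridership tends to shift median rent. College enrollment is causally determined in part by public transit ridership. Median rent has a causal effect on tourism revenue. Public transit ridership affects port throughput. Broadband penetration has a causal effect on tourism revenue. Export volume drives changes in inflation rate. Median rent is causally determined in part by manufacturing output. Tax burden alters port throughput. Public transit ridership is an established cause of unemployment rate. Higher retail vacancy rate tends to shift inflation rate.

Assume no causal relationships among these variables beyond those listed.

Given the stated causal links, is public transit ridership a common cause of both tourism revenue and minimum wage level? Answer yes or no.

Public transit ridership has a causal path to tourism revenue (public transit ridership → median rent → tourism revenue) and to minimum wage level (public transit ridership → port throughput → minimum wage level), so it is a common cause of both — a confounder.

yes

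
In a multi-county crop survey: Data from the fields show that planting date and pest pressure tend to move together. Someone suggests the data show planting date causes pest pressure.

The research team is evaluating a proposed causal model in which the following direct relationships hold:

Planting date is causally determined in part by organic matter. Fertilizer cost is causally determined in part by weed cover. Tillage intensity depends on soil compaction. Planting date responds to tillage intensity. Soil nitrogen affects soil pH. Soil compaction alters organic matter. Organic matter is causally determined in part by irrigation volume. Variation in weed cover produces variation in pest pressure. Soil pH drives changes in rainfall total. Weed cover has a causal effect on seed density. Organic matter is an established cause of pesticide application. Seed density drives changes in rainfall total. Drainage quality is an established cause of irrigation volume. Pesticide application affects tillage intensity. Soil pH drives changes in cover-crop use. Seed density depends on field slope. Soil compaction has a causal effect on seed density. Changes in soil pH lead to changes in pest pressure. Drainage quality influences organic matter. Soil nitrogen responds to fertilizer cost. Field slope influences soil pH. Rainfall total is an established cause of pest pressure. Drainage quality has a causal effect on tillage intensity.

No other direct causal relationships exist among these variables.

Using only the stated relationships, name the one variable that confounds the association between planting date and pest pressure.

Soil compaction has a causal path to planting date (soil compaction → tillage intensity → planting date) and a separate causal path to pest pressure (soil compaction → seed density → rainfall total → pest pressure), so it is a common cause of both.
No stated relationship gives planting date a causal route to pest pressure, so the correlation is explained by the shared upstream cause rather than a direct effect.

soil compaction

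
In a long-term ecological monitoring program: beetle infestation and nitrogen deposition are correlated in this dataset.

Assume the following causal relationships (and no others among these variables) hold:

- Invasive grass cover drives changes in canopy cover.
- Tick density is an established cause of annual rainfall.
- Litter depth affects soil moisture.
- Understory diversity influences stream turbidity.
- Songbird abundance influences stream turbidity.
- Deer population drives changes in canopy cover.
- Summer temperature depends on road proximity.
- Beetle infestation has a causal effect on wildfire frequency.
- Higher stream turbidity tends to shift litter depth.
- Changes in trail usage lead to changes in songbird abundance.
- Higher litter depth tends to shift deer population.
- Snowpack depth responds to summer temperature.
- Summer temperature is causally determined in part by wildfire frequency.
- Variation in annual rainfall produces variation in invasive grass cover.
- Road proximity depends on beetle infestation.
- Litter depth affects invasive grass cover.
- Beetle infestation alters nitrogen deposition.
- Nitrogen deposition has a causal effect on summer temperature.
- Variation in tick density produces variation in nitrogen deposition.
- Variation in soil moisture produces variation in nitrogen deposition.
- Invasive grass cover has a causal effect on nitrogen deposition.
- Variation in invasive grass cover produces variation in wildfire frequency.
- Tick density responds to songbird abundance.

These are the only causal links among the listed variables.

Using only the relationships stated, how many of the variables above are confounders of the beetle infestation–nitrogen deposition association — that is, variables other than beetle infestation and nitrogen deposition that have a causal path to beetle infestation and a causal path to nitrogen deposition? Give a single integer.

No listed variable has a causal path to both beetle infestation and nitrogen deposition, so there are no common causes.

0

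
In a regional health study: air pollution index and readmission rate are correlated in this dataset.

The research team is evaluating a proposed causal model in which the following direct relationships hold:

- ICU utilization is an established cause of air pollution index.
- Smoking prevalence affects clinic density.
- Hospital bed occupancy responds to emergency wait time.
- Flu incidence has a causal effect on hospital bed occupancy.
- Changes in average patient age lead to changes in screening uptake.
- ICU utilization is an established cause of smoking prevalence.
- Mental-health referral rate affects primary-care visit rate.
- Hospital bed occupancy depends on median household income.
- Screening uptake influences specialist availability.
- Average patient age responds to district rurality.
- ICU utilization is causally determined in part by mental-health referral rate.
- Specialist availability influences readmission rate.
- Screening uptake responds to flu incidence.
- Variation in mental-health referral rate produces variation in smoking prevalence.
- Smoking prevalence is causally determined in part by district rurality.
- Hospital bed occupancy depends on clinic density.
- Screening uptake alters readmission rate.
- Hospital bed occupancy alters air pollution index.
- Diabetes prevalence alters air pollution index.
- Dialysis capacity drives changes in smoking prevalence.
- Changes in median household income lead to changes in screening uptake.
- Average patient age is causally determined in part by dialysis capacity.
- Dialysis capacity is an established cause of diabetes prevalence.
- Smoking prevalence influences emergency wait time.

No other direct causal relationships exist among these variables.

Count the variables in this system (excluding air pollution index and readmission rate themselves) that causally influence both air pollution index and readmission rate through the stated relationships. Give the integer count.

The common causes are: dialysis capacity (to air pollution index via dialysis capacity → diabetes prevalence → air pollution index; to readmission rate via dialysis capacity → average patient age → screening uptake → readmission rate); district rurality (to air pollution index via district rurality → smoking prevalence → emergency wait time → hospital bed occupancy → air pollution index; to readmission rate via district rurality → average patient age → screening uptake → readmission rate); flu incidence (to air pollution index via flu incidence → hospital bed occupancy → air pollution index; to readmission rate via flu incidence → screening uptake → readmission rate); median household income (to air pollution index via median household income → hospital bed occupancy → air pollution index; to readmission rate via median household income → screening uptake → readmission rate).
Every other variable lacks a causal path to at least one of air pollution index and readmission rate.

4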